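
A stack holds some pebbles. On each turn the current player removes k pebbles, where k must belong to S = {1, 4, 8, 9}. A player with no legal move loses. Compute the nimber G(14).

2

G(0) = 0
G(1) = mex{0} = 1
G(2) = mex{1} = 0
G(3) = mex{0} = 1
G(4) = mex{1,0} = 2
G(5) = mex{2,1} = 0
G(6) = mex{0,0} = 1
G(7) = mex{1,1} = 0
G(8) = mex{0,2,0} = 1
G(9) = mex{1,0,1,0} = 2
G(10) = mex{2,1,0,1} = 3
G(11) = mex{3,0,1,0} = 2
G(12) = mex{2,1,2,1} = 0
G(13) = mex{0,2,0,2} = 1
G(14) = mex{1,3,1,0} = 2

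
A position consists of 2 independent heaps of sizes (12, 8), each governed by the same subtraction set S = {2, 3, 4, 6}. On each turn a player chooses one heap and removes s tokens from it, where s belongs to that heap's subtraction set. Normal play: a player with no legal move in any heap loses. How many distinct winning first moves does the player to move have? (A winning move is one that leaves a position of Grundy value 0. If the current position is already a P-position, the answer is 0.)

All heaps use S = {2, 3, 4, 6}:
G(0) = 0
G(1) = mex{} = 0
G(2) = mex{0} = 1
G(3) = mex{0,0} = 1
G(4) = mex{1,0,0} = 2
G(5) = mex{1,1,0} = 2
G(6) = mex{2,1,1,0} = 3
G(7) = mex{2,2,1,0} = 3
G(8) = mex{3,2,2,1} = 0
G(9) = mex{3,3,2,1} = 0
G(10) = mex{0,3,3,2} = 1
G(11) = mex{0,0,3,2} = 1
G(12) = mex{1,0,0,3} = 2
Heap A: G(12) = 2.
Heap B: G(8) = 0.
Combined Grundy value = 2 ⊕ 0 = 2.
A winning move leaves total XOR = 0, i.e. changes one component's Grundy value g to g ⊕ X where X is the current total.
Heap A: need g' = 2⊕2 = 0. Options: 12−2→G=1, 12−3→G=0, 12−4→G=0, 12−6→G=3. Hits: 2.
Heap B: need g' = 0⊕2 = 2. Options: 8−2→G=3, 8−3→G=2, 8−4→G=2, 8−6→G=1. Hits: 2.

4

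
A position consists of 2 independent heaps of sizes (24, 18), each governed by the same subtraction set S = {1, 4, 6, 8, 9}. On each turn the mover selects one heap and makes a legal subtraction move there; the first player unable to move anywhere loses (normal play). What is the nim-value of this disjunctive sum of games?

1

All heaps use S = {1, 4, 6, 8, 9}:
G(0) = 0
G(1) = mex{0} = 1
G(2) = mex{1} = 0
G(3) = mex{0} = 1
G(4) = mex{1,0} = 2
G(5) = mex{2,1} = 0
G(6) = mex{0,0,0} = 1
G(7) = mex{1,1,1} = 0
G(8) = mex{0,2,0,0} = 1
G(9) = mex{1,0,1,1,0} = 2
G(10) = mex{2,1,2,0,1} = 3
G(11) = mex{3,0,0,1,0} = 2
G(12) = mex{2,1,1,2,1} = 0
G(13) = mex{0,2,0,0,2} = 1
G(14) = mex{1,3,1,1,0} = 2
G(15) = mex{2,2,2,0,1} = 3
G(16) = mex{3,0,3,1,0} = 2
G(17) = mex{2,1,2,2,1} = 0
G(18) = mex{0,2,0,3,2} = 1
G(19) = mex{1,3,1,2,3} = 0
G(20) = mex{0,2,2,0,2} = 1
G(21) = mex{1,0,3,1,0} = 2
G(22) = mex{2,1,2,2,1} = 0
G(23) = mex{0,0,0,3,2} = 1
G(24) = mex{1,1,1,2,3} = 0
Heap A: G(24) = 0.
Heap B: G(18) = 1.
Combined Grundy value = 0 ⊕ 1 = 1.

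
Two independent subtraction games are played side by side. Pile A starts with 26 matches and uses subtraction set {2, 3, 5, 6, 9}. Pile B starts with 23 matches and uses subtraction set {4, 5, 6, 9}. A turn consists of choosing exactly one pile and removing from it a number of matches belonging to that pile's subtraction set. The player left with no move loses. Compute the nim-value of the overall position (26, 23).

3

Pile A, S = {2, 3, 5, 6, 9}:
G(0) = 0
G(1) = mex{} = 0
G(2) = mex{0} = 1
G(3) = mex{0,0} = 1
G(4) = mex{1,0} = 2
G(5) = mex{1,1,0} = 2
G(6) = mex{2,1,0,0} = 3
G(7) = mex{2,2,1,0} = 3
G(8) = mex{3,2,1,1} = 0
G(9) = mex{3,3,2,1,0} = 4
G(10) = mex{0,3,2,2,0} = 1
G(11) = mex{4,0,3,2,1} = 5
G(12) = mex{1,4,3,3,1} = 0
G(13) = mex{5,1,0,3,2} = 4
G(14) = mex{0,5,4,0,2} = 1
G(15) = mex{4,0,1,4,3} = 2
G(16) = mex{1,4,5,1,3} = 0
G(17) = mex{2,1,0,5,0} = 3
G(18) = mex{0,2,4,0,4} = 1
G(19) = mex{3,0,1,4,1} = 2
G(20) = mex{1,3,2,1,5} = 0
G(21) = mex{2,1,0,2,0} = 3
G(22) = mex{0,2,3,0,4} = 1
G(23) = mex{3,0,1,3,1} = 2
G(24) = mex{1,3,2,1,2} = 0
G(25) = mex{2,1,0,2,0} = 3
G(26) = mex{0,2,3,0,3} = 1
G_A(26) = 1.
Pile B, S = {4, 5, 6, 9}:
G(0) = 0
G(1) = mex{} = 0
G(2) = mex{} = 0
G(3) = mex{} = 0
G(4) = mex{0} = 1
G(5) = mex{0,0} = 1
G(6) = mex{0,0,0} = 1
G(7) = mex{0,0,0} = 1
G(8) = mex{1,0,0} = 2
G(9) = mex{1,1,0,0} = 2
G(10) = mex{1,1,1,0} = 2
G(11) = mex{1,1,1,0} = 2
G(12) = mex{2,1,1,0} = 3
G(13) = mex{2,2,1,1} = 0
G(14) = mex{2,2,2,1} = 0
G(15) = mex{2,2,2,1} = 0
G(16) = mex{3,2,2,1} = 0
G(17) = mex{0,3,2,2} = 1
G(18) = mex{0,0,3,2} = 1
G(19) = mex{0,0,0,2} = 1
G(20) = mex{0,0,0,2} = 1
G(21) = mex{1,0,0,3} = 2
G(22) = mex{1,1,0,0} = 2
G(23) = mex{1,1,1,0} = 2
G_B(23) = 2.
Combined Grundy value = 1 ⊕ 2 = 3.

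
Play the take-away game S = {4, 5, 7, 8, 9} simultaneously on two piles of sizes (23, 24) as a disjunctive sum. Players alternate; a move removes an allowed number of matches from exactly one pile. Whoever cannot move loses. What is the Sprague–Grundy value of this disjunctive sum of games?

0

All piles use S = {4, 5, 7, 8, 9}:
n :  0  1  2  3  4  5  6  7  8  9 10 11 12 13 14 15 16 17 18 19 20 21 22 23 24
G :  0  0  0  0  1  1  1  1  2  2  2  2  3  0  0  0  0  1  1  1  1  2  2  2  2
Pile A: G(23) = 2.
Pile B: G(24) = 2.
Combined Grundy value = 2 ⊕ 2 = 0.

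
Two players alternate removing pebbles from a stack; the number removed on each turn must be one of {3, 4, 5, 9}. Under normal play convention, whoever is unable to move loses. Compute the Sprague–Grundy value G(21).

n :  0  1  2  3  4  5  6  7  8  9 10 11 12 13 14 15 16 17 18 19 20 21
G :  0  0  0  1  1  1  2  2  0  3  3  1  4  2  0  0  0  1  1  1  2  2

2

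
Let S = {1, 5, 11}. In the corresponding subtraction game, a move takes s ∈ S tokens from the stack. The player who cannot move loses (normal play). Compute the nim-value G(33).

G(0) = 0
G(1) = mex{0} = 1
G(2) = mex{1} = 0
G(3) = mex{0} = 1
G(4) = mex{1} = 0
G(5) = mex{0,0} = 1
G(6) = mex{1,1} = 0
G(7) = mex{0,0} = 1
G(8) = mex{1,1} = 0
G(9) = mex{0,0} = 1
G(10) = mex{1,1} = 0
G(11) = mex{0,0,0} = 1
G(12) = mex{1,1,1} = 0
G(13) = mex{0,0,0} = 1
G(14) = mex{1,1,1} = 0
G(15) = mex{0,0,0} = 1
G(16) = mex{1,1,1} = 0
G(17) = mex{0,0,0} = 1
G(18) = mex{1,1,1} = 0
G(19) = mex{0,0,0} = 1
G(20) = mex{1,1,1} = 0
G(21) = mex{0,0,0} = 1
G(22) = mex{1,1,1} = 0
G(23) = mex{0,0,0} = 1
G(24) = mex{1,1,1} = 0
G(25) = mex{0,0,0} = 1
G(26) = mex{1,1,1} = 0
G(27) = mex{0,0,0} = 1
G(28) = mex{1,1,1} = 0
G(29) = mex{0,0,0} = 1
G(30) = mex{1,1,1} = 0
G(31) = mex{0,0,0} = 1
G(32) = mex{1,1,1} = 0
G(33) = mex{0,0,0} = 1

1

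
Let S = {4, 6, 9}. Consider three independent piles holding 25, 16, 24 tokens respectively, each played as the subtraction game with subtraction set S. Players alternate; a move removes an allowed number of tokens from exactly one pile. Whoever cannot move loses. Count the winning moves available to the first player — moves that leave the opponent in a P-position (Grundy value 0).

2

All piles use S = {4, 6, 9}:
G(0) = 0
G(1) = mex{} = 0
G(2) = mex{} = 0
G(3) = mex{} = 0
G(4) = mex{0} = 1
G(5) = mex{0} = 1
G(6) = mex{0,0} = 1
G(7) = mex{0,0} = 1
G(8) = mex{1,0} = 2
G(9) = mex{1,0,0} = 2
G(10) = mex{1,1,0} = 2
G(11) = mex{1,1,0} = 2
G(12) = mex{2,1,0} = 3
G(13) = mex{2,1,1} = 0
G(14) = mex{2,2,1} = 0
G(15) = mex{2,2,1} = 0
G(16) = mex{3,2,1} = 0
G(17) = mex{0,2,2} = 1
G(18) = mex{0,3,2} = 1
G(19) = mex{0,0,2} = 1
G(20) = mex{0,0,2} = 1
G(21) = mex{1,0,3} = 2
G(22) = mex{1,0,0} = 2
G(23) = mex{1,1,0} = 2
G(24) = mex{1,1,0} = 2
G(25) = mex{2,1,0} = 3
Pile A: G(25) = 3.
Pile B: G(16) = 0.
Pile C: G(24) = 2.
Combined Grundy value = 3 ⊕ 0 ⊕ 2 = 1.
A winning move leaves total XOR = 0, i.e. changes one component's Grundy value g to g ⊕ X where X is the current total.
Pile A: need g' = 3⊕1 = 2. Options: 25−4→G=2, 25−6→G=1, 25−9→G=0. Hits: 1.
Pile B: need g' = 0⊕1 = 1. Options: 16−4→G=3, 16−6→G=2, 16−9→G=1. Hits: 1.
Pile C: need g' = 2⊕1 = 3. Options: 24−4→G=1, 24−6→G=1, 24−9→G=0. Hits: 0.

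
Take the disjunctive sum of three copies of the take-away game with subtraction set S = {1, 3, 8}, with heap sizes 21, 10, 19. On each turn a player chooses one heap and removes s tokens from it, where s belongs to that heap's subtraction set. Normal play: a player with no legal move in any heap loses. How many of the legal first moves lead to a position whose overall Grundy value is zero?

All heaps use S = {1, 3, 8}:
G(0) = 0
G(1) = mex{0} = 1
G(2) = mex{1} = 0
G(3) = mex{0,0} = 1
G(4) = mex{1,1} = 0
G(5) = mex{0,0} = 1
G(6) = mex{1,1} = 0
G(7) = mex{0,0} = 1
G(8) = mex{1,1,0} = 2
G(9) = mex{2,0,1} = 3
G(10) = mex{3,1,0} = 2
G(11) = mex{2,2,1} = 0
G(12) = mex{0,3,0} = 1
G(13) = mex{1,2,1} = 0
G(14) = mex{0,0,0} = 1
G(15) = mex{1,1,1} = 0
G(16) = mex{0,0,2} = 1
G(17) = mex{1,1,3} = 0
G(18) = mex{0,0,2} = 1
G(19) = mex{1,1,0} = 2
G(20) = mex{2,0,1} = 3
G(21) = mex{3,1,0} = 2
Heap A: G(21) = 2.
Heap B: G(10) = 2.
Heap C: G(19) = 2.
Combined Grundy value = 2 ⊕ 2 ⊕ 2 = 2.
A winning move leaves total XOR = 0, i.e. changes one component's Grundy value g to g ⊕ X where X is the current total.
Heap A: need g' = 2⊕2 = 0. Options: 21−1→G=3, 21−3→G=1, 21−8→G=0. Hits: 1.
Heap B: need g' = 2⊕2 = 0. Options: 10−1→G=3, 10−3→G=1, 10−8→G=0. Hits: 1.
Heap C: need g' = 2⊕2 = 0. Options: 19−1→G=1, 19−3→G=1, 19−8→G=0. Hits: 1.

3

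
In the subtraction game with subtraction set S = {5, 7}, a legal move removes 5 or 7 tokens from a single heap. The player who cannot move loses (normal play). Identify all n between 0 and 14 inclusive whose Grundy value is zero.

G(0) = 0
G(1) = mex{} = 0
G(2) = mex{} = 0
G(3) = mex{} = 0
G(4) = mex{} = 0
G(5) = mex{0} = 1
G(6) = mex{0} = 1
G(7) = mex{0,0} = 1
G(8) = mex{0,0} = 1
G(9) = mex{0,0} = 1
G(10) = mex{1,0} = 2
G(11) = mex{1,0} = 2
G(12) = mex{1,1} = 0
G(13) = mex{1,1} = 0
G(14) = mex{1,1} = 0
P-positions are exactly the n with G(n) = 0.

0, 1, 2, 3, 4, 12, 13, 14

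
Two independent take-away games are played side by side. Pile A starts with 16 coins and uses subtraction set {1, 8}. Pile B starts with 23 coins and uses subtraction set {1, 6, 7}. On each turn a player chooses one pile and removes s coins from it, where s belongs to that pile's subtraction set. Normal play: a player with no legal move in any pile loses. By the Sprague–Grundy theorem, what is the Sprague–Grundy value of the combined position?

Pile A, S = {1, 8}:
G(0) = 0
G(1) = mex{0} = 1
G(2) = mex{1} = 0
G(3) = mex{0} = 1
G(4) = mex{1} = 0
G(5) = mex{0} = 1
G(6) = mex{1} = 0
G(7) = mex{0} = 1
G(8) = mex{1,0} = 2
G(9) = mex{2,1} = 0
G(10) = mex{0,0} = 1
G(11) = mex{1,1} = 0
G(12) = mex{0,0} = 1
G(13) = mex{1,1} = 0
G(14) = mex{0,0} = 1
G(15) = mex{1,1} = 0
G(16) = mex{0,2} = 1
G_A(16) = 1.
Pile B, S = {1, 6, 7}:
n :  0  1  2  3  4  5  6  7  8  9 10 11 12 13 14 15 16 17 18 19 20 21 22 23
G :  0  1  0  1  0  1  2  3  2  3  2  3  0  1  0  1  0  1  2  3  2  3  2  3
G_B(23) = 3.
Combined Grundy value = 1 ⊕ 3 = 2.

2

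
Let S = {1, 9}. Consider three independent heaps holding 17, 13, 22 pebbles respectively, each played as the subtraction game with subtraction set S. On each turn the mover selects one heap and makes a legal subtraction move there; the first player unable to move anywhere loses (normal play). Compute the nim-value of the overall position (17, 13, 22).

All heaps use S = {1, 9}:
n :  0  1  2  3  4  5  6  7  8  9 10 11 12 13 14 15 16 17 18 19 20 21 22
G :  0  1  0  1  0  1  0  1  0  1  0  1  0  1  0  1  0  1  0  1  0  1  0
Heap A: G(17) = 1.
Heap B: G(13) = 1.
Heap C: G(22) = 0.
Combined Grundy value = 1 ⊕ 1 ⊕ 0 = 0.

0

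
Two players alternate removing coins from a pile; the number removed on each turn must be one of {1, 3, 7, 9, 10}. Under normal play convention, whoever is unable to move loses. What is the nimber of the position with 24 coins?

n :  0  1  2  3  4  5  6  7  8  9 10 11 12 13 14 15 16 17 18 19 20 21 22 23 24
G :  0  1  0  1  0  1  0  1  0  1  2  3  2  3  2  3  2  3  2  0  1  0  1  0  1

1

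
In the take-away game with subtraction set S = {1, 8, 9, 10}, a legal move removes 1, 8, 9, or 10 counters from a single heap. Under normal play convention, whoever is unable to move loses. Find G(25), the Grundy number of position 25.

2

G(0) = 0
G(1) = mex{0} = 1
G(2) = mex{1} = 0
G(3) = mex{0} = 1
G(4) = mex{1} = 0
G(5) = mex{0} = 1
G(6) = mex{1} = 0
G(7) = mex{0} = 1
G(8) = mex{1,0} = 2
G(9) = mex{2,1,0} = 3
G(10) = mex{3,0,1,0} = 2
G(11) = mex{2,1,0,1} = 3
G(12) = mex{3,0,1,0} = 2
G(13) = mex{2,1,0,1} = 3
G(14) = mex{3,0,1,0} = 2
G(15) = mex{2,1,0,1} = 3
G(16) = mex{3,2,1,0} = 4
G(17) = mex{4,3,2,1} = 0
G(18) = mex{0,2,3,2} = 1
G(19) = mex{1,3,2,3} = 0
G(20) = mex{0,2,3,2} = 1
G(21) = mex{1,3,2,3} = 0
G(22) = mex{0,2,3,2} = 1
G(23) = mex{1,3,2,3} = 0
G(24) = mex{0,4,3,2} = 1
G(25) = mex{1,0,4,3} = 2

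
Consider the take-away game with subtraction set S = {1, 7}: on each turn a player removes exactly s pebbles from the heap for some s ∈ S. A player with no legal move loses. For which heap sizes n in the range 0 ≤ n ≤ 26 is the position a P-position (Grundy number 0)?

G(0) = 0
G(1) = mex{0} = 1
G(2) = mex{1} = 0
G(3) = mex{0} = 1
G(4) = mex{1} = 0
G(5) = mex{0} = 1
G(6) = mex{1} = 0
G(7) = mex{0,0} = 1
G(8) = mex{1,1} = 0
G(9) = mex{0,0} = 1
G(10) = mex{1,1} = 0
G(11) = mex{0,0} = 1
G(12) = mex{1,1} = 0
G(13) = mex{0,0} = 1
G(14) = mex{1,1} = 0
G(15) = mex{0,0} = 1
G(16) = mex{1,1} = 0
G(17) = mex{0,0} = 1
G(18) = mex{1,1} = 0
G(19) = mex{0,0} = 1
G(20) = mex{1,1} = 0
G(21) = mex{0,0} = 1
G(22) = mex{1,1} = 0
G(23) = mex{0,0} = 1
G(24) = mex{1,1} = 0
G(25) = mex{0,0} = 1
G(26) = mex{1,1} = 0
P-positions are exactly the n with G(n) = 0.

0, 2, 4, 6, 8, 10, 12, 14, 16, 18, 20, 22, 24, 26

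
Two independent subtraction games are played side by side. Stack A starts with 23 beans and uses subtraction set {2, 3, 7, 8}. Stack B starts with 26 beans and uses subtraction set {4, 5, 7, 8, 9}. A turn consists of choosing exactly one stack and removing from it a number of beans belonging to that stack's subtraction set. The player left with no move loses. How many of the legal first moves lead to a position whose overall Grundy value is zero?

Stack A, S = {2, 3, 7, 8}:
G(0) = 0
G(1) = mex{} = 0
G(2) = mex{0} = 1
G(3) = mex{0,0} = 1
G(4) = mex{1,0} = 2
G(5) = mex{1,1} = 0
G(6) = mex{2,1} = 0
G(7) = mex{0,2,0} = 1
G(8) = mex{0,0,0,0} = 1
G(9) = mex{1,0,1,0} = 2
G(10) = mex{1,1,1,1} = 0
G(11) = mex{2,1,2,1} = 0
G(12) = mex{0,2,0,2} = 1
G(13) = mex{0,0,0,0} = 1
G(14) = mex{1,0,1,0} = 2
G(15) = mex{1,1,1,1} = 0
G(16) = mex{2,1,2,1} = 0
G(17) = mex{0,2,0,2} = 1
G(18) = mex{0,0,0,0} = 1
G(19) = mex{1,0,1,0} = 2
G(20) = mex{1,1,1,1} = 0
G(21) = mex{2,1,2,1} = 0
G(22) = mex{0,2,0,2} = 1
G(23) = mex{0,0,0,0} = 1
G_A(23) = 1.
Stack B, S = {4, 5, 7, 8, 9}:
n :  0  1  2  3  4  5  6  7  8  9 10 11 12 13 14 15 16 17 18 19 20 21 22 23 24 25 26
G :  0  0  0  0  1  1  1  1  2  2  2  2  3  0  0  0  0  1  1  1  1  2  2  2  2  3  0
G_B(26) = 0.
Combined Grundy value = 1 ⊕ 0 = 1.
A winning move leaves total XOR = 0, i.e. changes one component's Grundy value g to g ⊕ X where X is the current total.
Stack A: need g' = 1⊕1 = 0. Options: 23−2→G=0, 23−3→G=0, 23−7→G=0, 23−8→G=0. Hits: 4.
Stack B: need g' = 0⊕1 = 1. Options: 26−4→G=2, 26−5→G=2, 26−7→G=1, 26−8→G=1, 26−9→G=1. Hits: 3.

7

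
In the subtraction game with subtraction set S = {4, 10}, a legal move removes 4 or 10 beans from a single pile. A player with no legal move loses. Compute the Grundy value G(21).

1

G(0) = 0
G(1) = mex{} = 0
G(2) = mex{} = 0
G(3) = mex{} = 0
G(4) = mex{0} = 1
G(5) = mex{0} = 1
G(6) = mex{0} = 1
G(7) = mex{0} = 1
G(8) = mex{1} = 0
G(9) = mex{1} = 0
G(10) = mex{1,0} = 2
G(11) = mex{1,0} = 2
G(12) = mex{0,0} = 1
G(13) = mex{0,0} = 1
G(14) = mex{2,1} = 0
G(15) = mex{2,1} = 0
G(16) = mex{1,1} = 0
G(17) = mex{1,1} = 0
G(18) = mex{0,0} = 1
G(19) = mex{0,0} = 1
G(20) = mex{0,2} = 1
G(21) = mex{0,2} = 1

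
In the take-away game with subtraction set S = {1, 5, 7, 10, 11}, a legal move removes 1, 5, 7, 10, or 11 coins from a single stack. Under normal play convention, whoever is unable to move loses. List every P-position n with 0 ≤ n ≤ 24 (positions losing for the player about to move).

0, 2, 4, 6, 8, 20, 22, 24

n :  0  1  2  3  4  5  6  7  8  9 10 11 12 13 14 15 16 17 18 19 20 21 22 23 24
G :  0  1  0  1  0  1  0  1  0  1  2  3  2  3  2  3  2  3  2  3  0  1  0  1  0
P-positions are exactly the n with G(n) = 0.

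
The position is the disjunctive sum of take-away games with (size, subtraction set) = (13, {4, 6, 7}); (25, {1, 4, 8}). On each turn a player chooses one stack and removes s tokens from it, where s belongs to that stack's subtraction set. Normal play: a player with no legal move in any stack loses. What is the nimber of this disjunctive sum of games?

1

Stack A, S = {4, 6, 7}:
n :  0  1  2  3  4  5  6  7  8  9 10 11 12 13
G :  0  0  0  0  1  1  1  1  2  2  2  0  0  0
G_A(13) = 0.
Stack B, S = {1, 4, 8}:
G(0) = 0
G(1) = mex{0} = 1
G(2) = mex{1} = 0
G(3) = mex{0} = 1
G(4) = mex{1,0} = 2
G(5) = mex{2,1} = 0
G(6) = mex{0,0} = 1
G(7) = mex{1,1} = 0
G(8) = mex{0,2,0} = 1
G(9) = mex{1,0,1} = 2
G(10) = mex{2,1,0} = 3
G(11) = mex{3,0,1} = 2
G(12) = mex{2,1,2} = 0
G(13) = mex{0,2,0} = 1
G(14) = mex{1,3,1} = 0
G(15) = mex{0,2,0} = 1
G(16) = mex{1,0,1} = 2
G(17) = mex{2,1,2} = 0
G(18) = mex{0,0,3} = 1
G(19) = mex{1,1,2} = 0
G(20) = mex{0,2,0} = 1
G(21) = mex{1,0,1} = 2
G(22) = mex{2,1,0} = 3
G(23) = mex{3,0,1} = 2
G(24) = mex{2,1,2} = 0
G(25) = mex{0,2,0} = 1
G_B(25) = 1.
Combined Grundy value = 0 ⊕ 1 = 1.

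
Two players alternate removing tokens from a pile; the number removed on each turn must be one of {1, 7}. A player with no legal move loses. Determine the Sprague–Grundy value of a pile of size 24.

G(0) = 0
G(1) = mex{0} = 1
G(2) = mex{1} = 0
G(3) = mex{0} = 1
G(4) = mex{1} = 0
G(5) = mex{0} = 1
G(6) = mex{1} = 0
G(7) = mex{0,0} = 1
G(8) = mex{1,1} = 0
G(9) = mex{0,0} = 1
G(10) = mex{1,1} = 0
G(11) = mex{0,0} = 1
G(12) = mex{1,1} = 0
G(13) = mex{0,0} = 1
G(14) = mex{1,1} = 0
G(15) = mex{0,0} = 1
G(16) = mex{1,1} = 0
G(17) = mex{0,0} = 1
G(18) = mex{1,1} = 0
G(19) = mex{0,0} = 1
G(20) = mex{1,1} = 0
G(21) = mex{0,0} = 1
G(22) = mex{1,1} = 0
G(23) = mex{0,0} = 1
G(24) = mex{1,1} = 0

0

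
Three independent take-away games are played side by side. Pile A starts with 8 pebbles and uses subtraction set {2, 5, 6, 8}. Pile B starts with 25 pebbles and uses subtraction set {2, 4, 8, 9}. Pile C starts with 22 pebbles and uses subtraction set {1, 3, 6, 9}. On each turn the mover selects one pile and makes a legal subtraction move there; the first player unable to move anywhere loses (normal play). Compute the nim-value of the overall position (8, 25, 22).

0

Pile A, S = {2, 5, 6, 8}:
n : 0 1 2 3 4 5 6 7 8
G : 0 0 1 1 0 2 1 3 2
G_A(8) = 2.
Pile B, S = {2, 4, 8, 9}:
n :  0  1  2  3  4  5  6  7  8  9 10 11 12 13 14 15 16 17 18 19 20 21 22 23 24 25
G :  0  0  1  1  2  2  0  0  1  1  2  2  0  0  1  1  2  2  0  0  1  1  2  2  0  0
G_B(25) = 0.
Pile C, S = {1, 3, 6, 9}:
G(0) = 0
G(1) = mex{0} = 1
G(2) = mex{1} = 0
G(3) = mex{0,0} = 1
G(4) = mex{1,1} = 0
G(5) = mex{0,0} = 1
G(6) = mex{1,1,0} = 2
G(7) = mex{2,0,1} = 3
G(8) = mex{3,1,0} = 2
G(9) = mex{2,2,1,0} = 3
G(10) = mex{3,3,0,1} = 2
G(11) = mex{2,2,1,0} = 3
G(12) = mex{3,3,2,1} = 0
G(13) = mex{0,2,3,0} = 1
G(14) = mex{1,3,2,1} = 0
G(15) = mex{0,0,3,2} = 1
G(16) = mex{1,1,2,3} = 0
G(17) = mex{0,0,3,2} = 1
G(18) = mex{1,1,0,3} = 2
G(19) = mex{2,0,1,2} = 3
G(20) = mex{3,1,0,3} = 2
G(21) = mex{2,2,1,0} = 3
G(22) = mex{3,3,0,1} = 2
G_C(22) = 2.
Combined Grundy value = 2 ⊕ 0 ⊕ 2 = 0.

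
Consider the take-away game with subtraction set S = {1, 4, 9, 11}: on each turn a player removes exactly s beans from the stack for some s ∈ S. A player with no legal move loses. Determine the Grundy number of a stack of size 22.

G(0) = 0
G(1) = mex{0} = 1
G(2) = mex{1} = 0
G(3) = mex{0} = 1
G(4) = mex{1,0} = 2
G(5) = mex{2,1} = 0
G(6) = mex{0,0} = 1
G(7) = mex{1,1} = 0
G(8) = mex{0,2} = 1
G(9) = mex{1,0,0} = 2
G(10) = mex{2,1,1} = 0
G(11) = mex{0,0,0,0} = 1
G(12) = mex{1,1,1,1} = 0
G(13) = mex{0,2,2,0} = 1
G(14) = mex{1,0,0,1} = 2
G(15) = mex{2,1,1,2} = 0
G(16) = mex{0,0,0,0} = 1
G(17) = mex{1,1,1,1} = 0
G(18) = mex{0,2,2,0} = 1
G(19) = mex{1,0,0,1} = 2
G(20) = mex{2,1,1,2} = 0
G(21) = mex{0,0,0,0} = 1
G(22) = mex{1,1,1,1} = 0

0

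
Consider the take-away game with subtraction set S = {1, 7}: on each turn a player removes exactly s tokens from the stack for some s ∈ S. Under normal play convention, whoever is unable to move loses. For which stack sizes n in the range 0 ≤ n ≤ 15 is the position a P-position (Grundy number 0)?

0, 2, 4, 6, 8, 10, 12, 14

n :  0  1  2  3  4  5  6  7  8  9 10 11 12 13 14 15
G :  0  1  0  1  0  1  0  1  0  1  0  1  0  1  0  1
P-positions are exactly the n with G(n) = 0.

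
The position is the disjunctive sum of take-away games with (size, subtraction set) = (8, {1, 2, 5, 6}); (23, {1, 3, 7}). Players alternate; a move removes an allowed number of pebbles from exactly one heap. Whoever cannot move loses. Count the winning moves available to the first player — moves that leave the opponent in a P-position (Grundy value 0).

0

Heap A, S = {1, 2, 5, 6}:
n : 0 1 2 3 4 5 6 7 8
G : 0 1 2 0 1 2 3 0 1
G_A(8) = 1.
Heap B, S = {1, 3, 7}:
G(0) = 0
G(1) = mex{0} = 1
G(2) = mex{1} = 0
G(3) = mex{0,0} = 1
G(4) = mex{1,1} = 0
G(5) = mex{0,0} = 1
G(6) = mex{1,1} = 0
G(7) = mex{0,0,0} = 1
G(8) = mex{1,1,1} = 0
G(9) = mex{0,0,0} = 1
G(10) = mex{1,1,1} = 0
G(11) = mex{0,0,0} = 1
G(12) = mex{1,1,1} = 0
G(13) = mex{0,0,0} = 1
G(14) = mex{1,1,1} = 0
G(15) = mex{0,0,0} = 1
G(16) = mex{1,1,1} = 0
G(17) = mex{0,0,0} = 1
G(18) = mex{1,1,1} = 0
G(19) = mex{0,0,0} = 1
G(20) = mex{1,1,1} = 0
G(21) = mex{0,0,0} = 1
G(22) = mex{1,1,1} = 0
G(23) = mex{0,0,0} = 1
G_B(23) = 1.
Combined Grundy value = 1 ⊕ 1 = 0.
A winning move leaves total XOR = 0, i.e. changes one component's Grundy value g to g ⊕ X where X is the current total.
Heap A: target g' = 1⊕0 = 1, but every legal move changes the Grundy value (mex property), so 0 moves.
Heap B: target g' = 1⊕0 = 1, but every legal move changes the Grundy value (mex property), so 0 moves.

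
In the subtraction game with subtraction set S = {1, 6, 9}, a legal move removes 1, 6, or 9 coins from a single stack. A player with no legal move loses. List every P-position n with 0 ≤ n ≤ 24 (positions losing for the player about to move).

G(0) = 0
G(1) = mex{0} = 1
G(2) = mex{1} = 0
G(3) = mex{0} = 1
G(4) = mex{1} = 0
G(5) = mex{0} = 1
G(6) = mex{1,0} = 2
G(7) = mex{2,1} = 0
G(8) = mex{0,0} = 1
G(9) = mex{1,1,0} = 2
G(10) = mex{2,0,1} = 3
G(11) = mex{3,1,0} = 2
G(12) = mex{2,2,1} = 0
G(13) = mex{0,0,0} = 1
G(14) = mex{1,1,1} = 0
G(15) = mex{0,2,2} = 1
G(16) = mex{1,3,0} = 2
G(17) = mex{2,2,1} = 0
G(18) = mex{0,0,2} = 1
G(19) = mex{1,1,3} = 0
G(20) = mex{0,0,2} = 1
G(21) = mex{1,1,0} = 2
G(22) = mex{2,2,1} = 0
G(23) = mex{0,0,0} = 1
G(24) = mex{1,1,1} = 0
P-positions are exactly the n with G(n) = 0.

0, 2, 4, 7, 12, 14, 17, 19, 22, 24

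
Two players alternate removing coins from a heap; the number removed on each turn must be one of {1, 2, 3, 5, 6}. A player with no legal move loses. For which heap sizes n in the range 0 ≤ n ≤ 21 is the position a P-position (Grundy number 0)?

G(0) = 0
G(1) = mex{0} = 1
G(2) = mex{1,0} = 2
G(3) = mex{2,1,0} = 3
G(4) = mex{3,2,1} = 0
G(5) = mex{0,3,2,0} = 1
G(6) = mex{1,0,3,1,0} = 2
G(7) = mex{2,1,0,2,1} = 3
G(8) = mex{3,2,1,3,2} = 0
G(9) = mex{0,3,2,0,3} = 1
G(10) = mex{1,0,3,1,0} = 2
G(11) = mex{2,1,0,2,1} = 3
G(12) = mex{3,2,1,3,2} = 0
G(13) = mex{0,3,2,0,3} = 1
G(14) = mex{1,0,3,1,0} = 2
G(15) = mex{2,1,0,2,1} = 3
G(16) = mex{3,2,1,3,2} = 0
G(17) = mex{0,3,2,0,3} = 1
G(18) = mex{1,0,3,1,0} = 2
G(19) = mex{2,1,0,2,1} = 3
G(20) = mex{3,2,1,3,2} = 0
G(21) = mex{0,3,2,0,3} = 1
P-positions are exactly the n with G(n) = 0.

0, 4, 8, 12, 16, 20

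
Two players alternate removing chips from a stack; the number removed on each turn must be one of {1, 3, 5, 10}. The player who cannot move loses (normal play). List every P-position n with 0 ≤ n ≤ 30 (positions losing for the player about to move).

0, 2, 4, 6, 8, 15, 17, 19, 21, 23, 30

n :  0  1  2  3  4  5  6  7  8  9 10 11 12 13 14 15 16 17 18 19 20 21 22 23 24 25 26 27 28 29 30
G :  0  1  0  1  0  1  0  1  0  1  2  3  2  3  2  0  1  0  1  0  1  0  1  0  1  2  3  2  3  2  0
P-positions are exactly the n with G(n) = 0.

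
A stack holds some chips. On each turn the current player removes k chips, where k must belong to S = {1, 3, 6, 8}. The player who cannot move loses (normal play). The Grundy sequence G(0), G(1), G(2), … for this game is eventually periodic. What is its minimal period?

9

n :  0  1  2  3  4  5  6  7  8  9 10 11 12 13 14 15 16 17 18 19
G :  0  1  0  1  0  1  2  3  2  0  1  0  1  0  1  2  3  2  0  1
G(n+9) = G(n) holds for n = 0,…,7 (a full window of length max(S) = 8), so the sequence is purely periodic with period 9.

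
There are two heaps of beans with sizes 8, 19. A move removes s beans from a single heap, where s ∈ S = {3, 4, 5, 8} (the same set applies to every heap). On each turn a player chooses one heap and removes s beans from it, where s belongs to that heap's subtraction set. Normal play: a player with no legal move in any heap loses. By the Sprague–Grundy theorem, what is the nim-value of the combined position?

0

All heaps use S = {3, 4, 5, 8}:
G(0) = 0
G(1) = mex{} = 0
G(2) = mex{} = 0
G(3) = mex{0} = 1
G(4) = mex{0,0} = 1
G(5) = mex{0,0,0} = 1
G(6) = mex{1,0,0} = 2
G(7) = mex{1,1,0} = 2
G(8) = mex{1,1,1,0} = 2
G(9) = mex{2,1,1,0} = 3
G(10) = mex{2,2,1,0} = 3
G(11) = mex{2,2,2,1} = 0
G(12) = mex{3,2,2,1} = 0
G(13) = mex{3,3,2,1} = 0
G(14) = mex{0,3,3,2} = 1
G(15) = mex{0,0,3,2} = 1
G(16) = mex{0,0,0,2} = 1
G(17) = mex{1,0,0,3} = 2
G(18) = mex{1,1,0,3} = 2
G(19) = mex{1,1,1,0} = 2
Heap A: G(8) = 2.
Heap B: G(19) = 2.
Combined Grundy value = 2 ⊕ 2 = 0.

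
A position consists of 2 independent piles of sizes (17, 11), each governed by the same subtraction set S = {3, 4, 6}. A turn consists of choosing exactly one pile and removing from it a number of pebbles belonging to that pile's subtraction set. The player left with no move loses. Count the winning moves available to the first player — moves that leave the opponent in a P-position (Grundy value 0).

All piles use S = {3, 4, 6}:
G(0) = 0
G(1) = mex{} = 0
G(2) = mex{} = 0
G(3) = mex{0} = 1
G(4) = mex{0,0} = 1
G(5) = mex{0,0} = 1
G(6) = mex{1,0,0} = 2
G(7) = mex{1,1,0} = 2
G(8) = mex{1,1,0} = 2
G(9) = mex{2,1,1} = 0
G(10) = mex{2,2,1} = 0
G(11) = mex{2,2,1} = 0
G(12) = mex{0,2,2} = 1
G(13) = mex{0,0,2} = 1
G(14) = mex{0,0,2} = 1
G(15) = mex{1,0,0} = 2
G(16) = mex{1,1,0} = 2
G(17) = mex{1,1,0} = 2
Pile A: G(17) = 2.
Pile B: G(11) = 0.
Combined Grundy value = 2 ⊕ 0 = 2.
A winning move leaves total XOR = 0, i.e. changes one component's Grundy value g to g ⊕ X where X is the current total.
Pile A: need g' = 2⊕2 = 0. Options: 17−3→G=1, 17−4→G=1, 17−6→G=0. Hits: 1.
Pile B: need g' = 0⊕2 = 2. Options: 11−3→G=2, 11−4→G=2, 11−6→G=1. Hits: 2.

3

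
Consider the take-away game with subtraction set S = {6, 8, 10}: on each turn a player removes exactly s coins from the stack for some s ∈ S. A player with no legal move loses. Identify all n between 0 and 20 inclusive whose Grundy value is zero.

0, 1, 2, 3, 4, 5, 16, 17, 18, 19, 20

n :  0  1  2  3  4  5  6  7  8  9 10 11 12 13 14 15 16 17 18 19 20
G :  0  0  0  0  0  0  1  1  1  1  1  1  2  2  2  2  0  0  0  0  0
P-positions are exactly the n with G(n) = 0.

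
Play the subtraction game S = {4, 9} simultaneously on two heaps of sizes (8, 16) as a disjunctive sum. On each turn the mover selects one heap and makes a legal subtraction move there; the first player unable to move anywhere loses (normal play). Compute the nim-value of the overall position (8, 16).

0

All heaps use S = {4, 9}:
G(0) = 0
G(1) = mex{} = 0
G(2) = mex{} = 0
G(3) = mex{} = 0
G(4) = mex{0} = 1
G(5) = mex{0} = 1
G(6) = mex{0} = 1
G(7) = mex{0} = 1
G(8) = mex{1} = 0
G(9) = mex{1,0} = 2
G(10) = mex{1,0} = 2
G(11) = mex{1,0} = 2
G(12) = mex{0,0} = 1
G(13) = mex{2,1} = 0
G(14) = mex{2,1} = 0
G(15) = mex{2,1} = 0
G(16) = mex{1,1} = 0
Heap A: G(8) = 0.
Heap B: G(16) = 0.
Combined Grundy value = 0 ⊕ 0 = 0.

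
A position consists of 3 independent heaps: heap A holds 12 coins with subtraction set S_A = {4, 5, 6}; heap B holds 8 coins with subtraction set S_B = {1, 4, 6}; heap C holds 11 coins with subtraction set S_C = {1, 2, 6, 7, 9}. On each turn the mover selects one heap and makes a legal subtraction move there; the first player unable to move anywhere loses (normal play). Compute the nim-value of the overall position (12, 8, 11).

1

Heap A, S = {4, 5, 6}:
n :  0  1  2  3  4  5  6  7  8  9 10 11 12
G :  0  0  0  0  1  1  1  1  2  2  0  0  0
G_A(12) = 0.
Heap B, S = {1, 4, 6}:
n : 0 1 2 3 4 5 6 7 8
G : 0 1 0 1 2 0 1 0 1
G_B(8) = 1.
Heap C, S = {1, 2, 6, 7, 9}:
G(0) = 0
G(1) = mex{0} = 1
G(2) = mex{1,0} = 2
G(3) = mex{2,1} = 0
G(4) = mex{0,2} = 1
G(5) = mex{1,0} = 2
G(6) = mex{2,1,0} = 3
G(7) = mex{3,2,1,0} = 4
G(8) = mex{4,3,2,1} = 0
G(9) = mex{0,4,0,2,0} = 1
G(10) = mex{1,0,1,0,1} = 2
G(11) = mex{2,1,2,1,2} = 0
G_C(11) = 0.
Combined Grundy value = 0 ⊕ 1 ⊕ 0 = 1.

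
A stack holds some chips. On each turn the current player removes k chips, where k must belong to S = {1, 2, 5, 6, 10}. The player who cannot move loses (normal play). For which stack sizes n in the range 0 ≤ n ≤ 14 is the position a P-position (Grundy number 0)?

G(0) = 0
G(1) = mex{0} = 1
G(2) = mex{1,0} = 2
G(3) = mex{2,1} = 0
G(4) = mex{0,2} = 1
G(5) = mex{1,0,0} = 2
G(6) = mex{2,1,1,0} = 3
G(7) = mex{3,2,2,1} = 0
G(8) = mex{0,3,0,2} = 1
G(9) = mex{1,0,1,0} = 2
G(10) = mex{2,1,2,1,0} = 3
G(11) = mex{3,2,3,2,1} = 0
G(12) = mex{0,3,0,3,2} = 1
G(13) = mex{1,0,1,0,0} = 2
G(14) = mex{2,1,2,1,1} = 0
P-positions are exactly the n with G(n) = 0.

0, 3, 7, 11, 14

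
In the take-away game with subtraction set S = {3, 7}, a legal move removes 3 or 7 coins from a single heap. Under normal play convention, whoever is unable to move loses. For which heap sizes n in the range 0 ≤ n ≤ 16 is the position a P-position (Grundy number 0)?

0, 1, 2, 6, 10, 11, 12, 16

G(0) = 0
G(1) = mex{} = 0
G(2) = mex{} = 0
G(3) = mex{0} = 1
G(4) = mex{0} = 1
G(5) = mex{0} = 1
G(6) = mex{1} = 0
G(7) = mex{1,0} = 2
G(8) = mex{1,0} = 2
G(9) = mex{0,0} = 1
G(10) = mex{2,1} = 0
G(11) = mex{2,1} = 0
G(12) = mex{1,1} = 0
G(13) = mex{0,0} = 1
G(14) = mex{0,2} = 1
G(15) = mex{0,2} = 1
G(16) = mex{1,1} = 0
P-positions are exactly the n with G(n) = 0.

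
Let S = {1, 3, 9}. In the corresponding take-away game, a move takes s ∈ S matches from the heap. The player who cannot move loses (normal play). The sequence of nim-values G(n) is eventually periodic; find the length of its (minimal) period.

n :  0  1  2  3  4  5  6  7  8  9 10 11 12 13 14
G :  0  1  0  1  0  1  0  1  0  1  0  1  0  1  0
G(n+2) = G(n) holds for n = 0,…,8 (a full window of length max(S) = 9), so the sequence is purely periodic with period 2.

2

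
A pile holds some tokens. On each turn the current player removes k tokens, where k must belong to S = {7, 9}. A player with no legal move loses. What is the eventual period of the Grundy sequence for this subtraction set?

16

n :  0  1  2  3  4  5  6  7  8  9 10 11 12 13 14 15 16 17 18 19 20 21 22 23 24 25 26 27 28 29 30 31 32 33
G :  0  0  0  0  0  0  0  1  1  1  1  1  1  1  2  2  0  0  0  0  0  0  0  1  1  1  1  1  1  1  2  2  0  0
G(n+16) = G(n) holds for n = 0,…,8 (a full window of length max(S) = 9), so the sequence is purely periodic with period 16.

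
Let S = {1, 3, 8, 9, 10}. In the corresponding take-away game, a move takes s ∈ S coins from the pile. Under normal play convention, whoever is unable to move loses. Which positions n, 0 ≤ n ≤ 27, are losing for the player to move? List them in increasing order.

0, 2, 4, 6, 17, 19, 21, 23

n :  0  1  2  3  4  5  6  7  8  9 10 11 12 13 14 15 16 17 18 19 20 21 22 23 24 25 26 27
G :  0  1  0  1  0  1  0  1  2  3  2  3  2  3  2  3  4  0  1  0  1  0  1  0  1  2  3  2
P-positions are exactly the n with G(n) = 0.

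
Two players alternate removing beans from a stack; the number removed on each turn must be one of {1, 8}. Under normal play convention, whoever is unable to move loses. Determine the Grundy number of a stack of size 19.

1

n :  0  1  2  3  4  5  6  7  8  9 10 11 12 13 14 15 16 17 18 19
G :  0  1  0  1  0  1  0  1  2  0  1  0  1  0  1  0  1  2  0  1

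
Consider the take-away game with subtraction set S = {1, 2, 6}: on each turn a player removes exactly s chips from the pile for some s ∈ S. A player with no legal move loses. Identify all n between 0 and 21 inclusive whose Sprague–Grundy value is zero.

0, 3, 7, 10, 14, 17, 21

G(0) = 0
G(1) = mex{0} = 1
G(2) = mex{1,0} = 2
G(3) = mex{2,1} = 0
G(4) = mex{0,2} = 1
G(5) = mex{1,0} = 2
G(6) = mex{2,1,0} = 3
G(7) = mex{3,2,1} = 0
G(8) = mex{0,3,2} = 1
G(9) = mex{1,0,0} = 2
G(10) = mex{2,1,1} = 0
G(11) = mex{0,2,2} = 1
G(12) = mex{1,0,3} = 2
G(13) = mex{2,1,0} = 3
G(14) = mex{3,2,1} = 0
G(15) = mex{0,3,2} = 1
G(16) = mex{1,0,0} = 2
G(17) = mex{2,1,1} = 0
G(18) = mex{0,2,2} = 1
G(19) = mex{1,0,3} = 2
G(20) = mex{2,1,0} = 3
G(21) = mex{3,2,1} = 0
P-positions are exactly the n with G(n) = 0.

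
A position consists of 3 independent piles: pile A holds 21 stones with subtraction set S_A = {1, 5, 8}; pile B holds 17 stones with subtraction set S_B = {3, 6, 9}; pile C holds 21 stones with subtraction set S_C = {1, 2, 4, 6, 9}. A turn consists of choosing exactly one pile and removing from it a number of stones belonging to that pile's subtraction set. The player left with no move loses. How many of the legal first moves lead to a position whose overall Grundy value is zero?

1

Pile A, S = {1, 5, 8}:
G(0) = 0
G(1) = mex{0} = 1
G(2) = mex{1} = 0
G(3) = mex{0} = 1
G(4) = mex{1} = 0
G(5) = mex{0,0} = 1
G(6) = mex{1,1} = 0
G(7) = mex{0,0} = 1
G(8) = mex{1,1,0} = 2
G(9) = mex{2,0,1} = 3
G(10) = mex{3,1,0} = 2
G(11) = mex{2,0,1} = 3
G(12) = mex{3,1,0} = 2
G(13) = mex{2,2,1} = 0
G(14) = mex{0,3,0} = 1
G(15) = mex{1,2,1} = 0
G(16) = mex{0,3,2} = 1
G(17) = mex{1,2,3} = 0
G(18) = mex{0,0,2} = 1
G(19) = mex{1,1,3} = 0
G(20) = mex{0,0,2} = 1
G(21) = mex{1,1,0} = 2
G_A(21) = 2.
Pile B, S = {3, 6, 9}:
G(0) = 0
G(1) = mex{} = 0
G(2) = mex{} = 0
G(3) = mex{0} = 1
G(4) = mex{0} = 1
G(5) = mex{0} = 1
G(6) = mex{1,0} = 2
G(7) = mex{1,0} = 2
G(8) = mex{1,0} = 2
G(9) = mex{2,1,0} = 3
G(10) = mex{2,1,0} = 3
G(11) = mex{2,1,0} = 3
G(12) = mex{3,2,1} = 0
G(13) = mex{3,2,1} = 0
G(14) = mex{3,2,1} = 0
G(15) = mex{0,3,2} = 1
G(16) = mex{0,3,2} = 1
G(17) = mex{0,3,2} = 1
G_B(17) = 1.
Pile C, S = {1, 2, 4, 6, 9}:
n :  0  1  2  3  4  5  6  7  8  9 10 11 12 13 14 15 16 17 18 19 20 21
G :  0  1  2  0  1  2  3  4  0  1  2  0  1  2  3  4  0  1  2  0  1  2
G_C(21) = 2.
Combined Grundy value = 2 ⊕ 1 ⊕ 2 = 1.
A winning move leaves total XOR = 0, i.e. changes one component's Grundy value g to g ⊕ X where X is the current total.
Pile A: need g' = 2⊕1 = 3. Options: 21−1→G=1, 21−5→G=1, 21−8→G=0. Hits: 0.
Pile B: need g' = 1⊕1 = 0. Options: 17−3→G=0, 17−6→G=3, 17−9→G=2. Hits: 1.
Pile C: need g' = 2⊕1 = 3. Options: 21−1→G=1, 21−2→G=0, 21−4→G=1, 21−6→G=4, 21−9→G=1. Hits: 0.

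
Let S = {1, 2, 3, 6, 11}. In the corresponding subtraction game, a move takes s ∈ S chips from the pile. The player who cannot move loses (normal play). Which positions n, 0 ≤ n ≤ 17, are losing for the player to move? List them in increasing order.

n :  0  1  2  3  4  5  6  7  8  9 10 11 12 13 14 15 16 17
G :  0  1  2  3  0  1  2  3  0  1  2  3  0  1  2  3  0  1
P-positions are exactly the n with G(n) = 0.

0, 4, 8, 12, 16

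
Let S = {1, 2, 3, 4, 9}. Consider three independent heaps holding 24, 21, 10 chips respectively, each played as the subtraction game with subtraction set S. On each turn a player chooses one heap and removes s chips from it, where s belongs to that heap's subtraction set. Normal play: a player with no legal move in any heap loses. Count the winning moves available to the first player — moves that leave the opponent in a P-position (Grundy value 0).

All heaps use S = {1, 2, 3, 4, 9}:
G(0) = 0
G(1) = mex{0} = 1
G(2) = mex{1,0} = 2
G(3) = mex{2,1,0} = 3
G(4) = mex{3,2,1,0} = 4
G(5) = mex{4,3,2,1} = 0
G(6) = mex{0,4,3,2} = 1
G(7) = mex{1,0,4,3} = 2
G(8) = mex{2,1,0,4} = 3
G(9) = mex{3,2,1,0,0} = 4
G(10) = mex{4,3,2,1,1} = 0
G(11) = mex{0,4,3,2,2} = 1
G(12) = mex{1,0,4,3,3} = 2
G(13) = mex{2,1,0,4,4} = 3
G(14) = mex{3,2,1,0,0} = 4
G(15) = mex{4,3,2,1,1} = 0
G(16) = mex{0,4,3,2,2} = 1
G(17) = mex{1,0,4,3,3} = 2
G(18) = mex{2,1,0,4,4} = 3
G(19) = mex{3,2,1,0,0} = 4
G(20) = mex{4,3,2,1,1} = 0
G(21) = mex{0,4,3,2,2} = 1
G(22) = mex{1,0,4,3,3} = 2
G(23) = mex{2,1,0,4,4} = 3
G(24) = mex{3,2,1,0,0} = 4
Heap A: G(24) = 4.
Heap B: G(21) = 1.
Heap C: G(10) = 0.
Combined Grundy value = 4 ⊕ 1 ⊕ 0 = 5.
A winning move leaves total XOR = 0, i.e. changes one component's Grundy value g to g ⊕ X where X is the current total.
Heap A: need g' = 4⊕5 = 1. Options: 24−1→G=3, 24−2→G=2, 24−3→G=1, 24−4→G=0, 24−9→G=0. Hits: 1.
Heap B: need g' = 1⊕5 = 4. Options: 21−1→G=0, 21−2→G=4, 21−3→G=3, 21−4→G=2, 21−9→G=2. Hits: 1.
Heap C: need g' = 0⊕5 = 5. Options: 10−1→G=4, 10−2→G=3, 10−3→G=2, 10−4→G=1, 10−9→G=1. Hits: 0.

2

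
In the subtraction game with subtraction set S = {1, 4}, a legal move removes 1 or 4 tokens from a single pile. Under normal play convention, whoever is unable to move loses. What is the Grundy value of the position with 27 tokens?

n :  0  1  2  3  4  5  6  7  8  9 10 11 12 13 14 15 16 17 18 19 20 21 22 23 24 25 26 27
G :  0  1  0  1  2  0  1  0  1  2  0  1  0  1  2  0  1  0  1  2  0  1  0  1  2  0  1  0

0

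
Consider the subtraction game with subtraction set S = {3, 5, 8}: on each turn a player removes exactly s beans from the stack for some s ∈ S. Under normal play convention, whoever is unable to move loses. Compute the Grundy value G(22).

n :  0  1  2  3  4  5  6  7  8  9 10 11 12 13 14 15 16 17 18 19 20 21 22
G :  0  0  0  1  1  1  2  2  2  3  3  0  0  0  1  1  1  2  2  2  3  3  0

0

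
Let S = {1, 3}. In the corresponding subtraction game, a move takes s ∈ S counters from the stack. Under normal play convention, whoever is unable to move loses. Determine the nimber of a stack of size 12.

n :  0  1  2  3  4  5  6  7  8  9 10 11 12
G :  0  1  0  1  0  1  0  1  0  1  0  1  0

0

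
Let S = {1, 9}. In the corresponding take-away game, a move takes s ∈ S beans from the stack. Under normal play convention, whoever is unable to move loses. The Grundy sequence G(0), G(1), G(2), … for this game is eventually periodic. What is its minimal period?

2

n :  0  1  2  3  4  5  6  7  8  9 10 11 12 13 14
G :  0  1  0  1  0  1  0  1  0  1  0  1  0  1  0
G(n+2) = G(n) holds for n = 0,…,8 (a full window of length max(S) = 9), so the sequence is purely periodic with period 2.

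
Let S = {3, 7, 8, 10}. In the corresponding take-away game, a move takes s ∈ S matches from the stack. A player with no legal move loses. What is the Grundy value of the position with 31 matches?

G(0) = 0
G(1) = mex{} = 0
G(2) = mex{} = 0
G(3) = mex{0} = 1
G(4) = mex{0} = 1
G(5) = mex{0} = 1
G(6) = mex{1} = 0
G(7) = mex{1,0} = 2
G(8) = mex{1,0,0} = 2
G(9) = mex{0,0,0} = 1
G(10) = mex{2,1,0,0} = 3
G(11) = mex{2,1,1,0} = 3
G(12) = mex{1,1,1,0} = 2
G(13) = mex{3,0,1,1} = 2
G(14) = mex{3,2,0,1} = 4
G(15) = mex{2,2,2,1} = 0
G(16) = mex{2,1,2,0} = 3
G(17) = mex{4,3,1,2} = 0
G(18) = mex{0,3,3,2} = 1
G(19) = mex{3,2,3,1} = 0
G(20) = mex{0,2,2,3} = 1
G(21) = mex{1,4,2,3} = 0
G(22) = mex{0,0,4,2} = 1
G(23) = mex{1,3,0,2} = 4
G(24) = mex{0,0,3,4} = 1
G(25) = mex{1,1,0,0} = 2
G(26) = mex{4,0,1,3} = 2
G(27) = mex{1,1,0,0} = 2
G(28) = mex{2,0,1,1} = 3
G(29) = mex{2,1,0,0} = 3
G(30) = mex{2,4,1,1} = 0
G(31) = mex{3,1,4,0} = 2

2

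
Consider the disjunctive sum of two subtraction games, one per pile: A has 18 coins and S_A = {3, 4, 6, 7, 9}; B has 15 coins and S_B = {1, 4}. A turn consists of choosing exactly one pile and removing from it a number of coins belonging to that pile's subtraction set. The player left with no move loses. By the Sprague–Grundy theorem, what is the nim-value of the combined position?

Pile A, S = {3, 4, 6, 7, 9}:
G(0) = 0
G(1) = mex{} = 0
G(2) = mex{} = 0
G(3) = mex{0} = 1
G(4) = mex{0,0} = 1
G(5) = mex{0,0} = 1
G(6) = mex{1,0,0} = 2
G(7) = mex{1,1,0,0} = 2
G(8) = mex{1,1,0,0} = 2
G(9) = mex{2,1,1,0,0} = 3
G(10) = mex{2,2,1,1,0} = 3
G(11) = mex{2,2,1,1,0} = 3
G(12) = mex{3,2,2,1,1} = 0
G(13) = mex{3,3,2,2,1} = 0
G(14) = mex{3,3,2,2,1} = 0
G(15) = mex{0,3,3,2,2} = 1
G(16) = mex{0,0,3,3,2} = 1
G(17) = mex{0,0,3,3,2} = 1
G(18) = mex{1,0,0,3,3} = 2
G_A(18) = 2.
Pile B, S = {1, 4}:
G(0) = 0
G(1) = mex{0} = 1
G(2) = mex{1} = 0
G(3) = mex{0} = 1
G(4) = mex{1,0} = 2
G(5) = mex{2,1} = 0
G(6) = mex{0,0} = 1
G(7) = mex{1,1} = 0
G(8) = mex{0,2} = 1
G(9) = mex{1,0} = 2
G(10) = mex{2,1} = 0
G(11) = mex{0,0} = 1
G(12) = mex{1,1} = 0
G(13) = mex{0,2} = 1
G(14) = mex{1,0} = 2
G(15) = mex{2,1} = 0
G_B(15) = 0.
Combined Grundy value = 2 ⊕ 0 = 2.

2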